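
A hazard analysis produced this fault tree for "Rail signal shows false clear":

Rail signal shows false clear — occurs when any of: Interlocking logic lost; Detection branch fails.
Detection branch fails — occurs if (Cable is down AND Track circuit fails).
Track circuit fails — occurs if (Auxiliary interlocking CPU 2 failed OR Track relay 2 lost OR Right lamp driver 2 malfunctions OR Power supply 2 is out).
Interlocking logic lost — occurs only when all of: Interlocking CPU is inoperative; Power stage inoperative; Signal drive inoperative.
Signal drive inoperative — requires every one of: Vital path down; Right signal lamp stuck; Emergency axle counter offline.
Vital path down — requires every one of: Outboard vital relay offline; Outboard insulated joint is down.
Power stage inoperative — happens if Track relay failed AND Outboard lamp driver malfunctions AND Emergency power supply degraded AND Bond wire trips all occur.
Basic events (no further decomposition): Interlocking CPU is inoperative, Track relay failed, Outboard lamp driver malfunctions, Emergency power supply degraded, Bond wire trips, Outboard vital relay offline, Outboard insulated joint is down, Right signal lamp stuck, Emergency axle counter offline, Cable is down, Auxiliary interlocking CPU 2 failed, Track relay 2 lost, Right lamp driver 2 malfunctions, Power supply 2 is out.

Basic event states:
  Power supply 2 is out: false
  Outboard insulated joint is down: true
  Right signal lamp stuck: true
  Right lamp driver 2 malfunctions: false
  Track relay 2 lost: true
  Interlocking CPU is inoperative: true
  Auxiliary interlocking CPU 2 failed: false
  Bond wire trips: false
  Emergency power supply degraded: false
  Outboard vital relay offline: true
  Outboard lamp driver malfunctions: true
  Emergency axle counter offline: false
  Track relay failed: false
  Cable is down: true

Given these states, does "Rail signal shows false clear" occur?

Power stage inoperative [AND]: Track relay failed=not, Outboard lamp driver malfunctions=occurs, Emergency power supply degraded=not, Bond wire trips=not → not all inputs occur → does not occur.
Vital path down [AND]: Outboard vital relay offline=occurs, Outboard insulated joint is down=occurs → all inputs occur → occurs.
Signal drive inoperative [AND]: Vital path down=occurs, Right signal lamp stuck=occurs, Emergency axle counter offline=not → not all inputs occur → does not occur.
Interlocking logic lost [AND]: Interlocking CPU is inoperative=occurs, Power stage inoperative=not, Signal drive inoperative=not → not all inputs occur → does not occur.
Track circuit fails [OR]: Auxiliary interlocking CPU 2 failed=not, Track relay 2 lost=occurs, Right lamp driver 2 malfunctions=not, Power supply 2 is out=not → at least one input occurs → occurs.
Detection branch fails [AND]: Cable is down=occurs, Track circuit fails=occurs → all inputs occur → occurs.
Rail signal shows false clear [OR]: Interlocking logic lost=not, Detection branch fails=occurs → at least one input occurs → occurs.

Yes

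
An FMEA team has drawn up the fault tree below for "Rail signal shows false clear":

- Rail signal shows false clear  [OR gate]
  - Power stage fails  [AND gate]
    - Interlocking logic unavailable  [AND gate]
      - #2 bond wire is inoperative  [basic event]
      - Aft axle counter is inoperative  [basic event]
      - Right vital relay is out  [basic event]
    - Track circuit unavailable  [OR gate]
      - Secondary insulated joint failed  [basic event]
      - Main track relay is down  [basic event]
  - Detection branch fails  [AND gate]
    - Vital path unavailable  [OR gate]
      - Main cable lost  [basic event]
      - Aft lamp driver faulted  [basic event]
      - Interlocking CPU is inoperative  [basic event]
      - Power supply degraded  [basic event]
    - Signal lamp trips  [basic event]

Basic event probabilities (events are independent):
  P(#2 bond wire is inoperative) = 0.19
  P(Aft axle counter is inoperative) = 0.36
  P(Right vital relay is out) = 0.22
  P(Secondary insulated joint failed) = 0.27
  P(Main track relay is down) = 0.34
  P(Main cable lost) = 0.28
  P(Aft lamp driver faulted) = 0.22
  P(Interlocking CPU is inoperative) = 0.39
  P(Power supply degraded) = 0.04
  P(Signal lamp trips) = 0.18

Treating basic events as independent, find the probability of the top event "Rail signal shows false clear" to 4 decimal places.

P(Interlocking logic unavailable) [AND] = 0.19 × 0.36 × 0.22 = 0.015048
P(Track circuit unavailable) [OR] = 1 − (1−0.27) × (1−0.34) = 0.518200
P(Power stage fails) [AND] = 0.015048 × 0.518200 = 0.007798
P(Vital path unavailable) [OR] = 1 − (1−0.28) × (1−0.22) × (1−0.39) × (1−0.04) = 0.671127
P(Detection branch fails) [AND] = 0.671127 × 0.18 = 0.120803
P(Rail signal shows false clear) [OR] = 1 − (1−0.007798) × (1−0.120803) = 0.127659
Rounded to 4 decimal places: P(Rail signal shows false clear) ≈ 0.1277.

0.1277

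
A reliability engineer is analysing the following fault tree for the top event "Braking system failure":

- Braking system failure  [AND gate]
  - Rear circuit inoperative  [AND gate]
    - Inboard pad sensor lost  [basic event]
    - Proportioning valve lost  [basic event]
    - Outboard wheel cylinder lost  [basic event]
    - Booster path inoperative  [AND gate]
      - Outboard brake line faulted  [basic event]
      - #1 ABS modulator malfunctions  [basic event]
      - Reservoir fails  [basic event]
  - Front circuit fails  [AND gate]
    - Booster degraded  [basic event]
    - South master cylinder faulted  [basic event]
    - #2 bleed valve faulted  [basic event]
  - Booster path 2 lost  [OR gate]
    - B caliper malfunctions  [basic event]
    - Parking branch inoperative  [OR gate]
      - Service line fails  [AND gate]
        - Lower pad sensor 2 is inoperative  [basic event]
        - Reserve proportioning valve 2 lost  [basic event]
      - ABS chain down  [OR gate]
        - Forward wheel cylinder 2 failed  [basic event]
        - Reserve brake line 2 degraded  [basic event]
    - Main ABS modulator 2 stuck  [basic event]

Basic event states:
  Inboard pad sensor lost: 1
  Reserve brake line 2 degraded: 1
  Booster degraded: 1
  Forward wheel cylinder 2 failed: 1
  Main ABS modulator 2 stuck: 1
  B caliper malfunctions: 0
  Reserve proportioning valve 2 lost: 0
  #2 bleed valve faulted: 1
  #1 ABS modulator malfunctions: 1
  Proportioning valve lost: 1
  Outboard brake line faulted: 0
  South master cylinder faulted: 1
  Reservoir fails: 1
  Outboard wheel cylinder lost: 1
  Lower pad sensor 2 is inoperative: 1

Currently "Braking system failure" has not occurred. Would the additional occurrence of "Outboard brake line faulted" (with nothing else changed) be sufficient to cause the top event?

Counterfactual: set "Outboard brake line faulted" to occurred.
Booster path inoperative [AND]: Outboard brake line faulted=occurs, #1 ABS modulator malfunctions=occurs, Reservoir fails=occurs → all inputs occur → occurs.
Rear circuit inoperative [AND]: Inboard pad sensor lost=occurs, Proportioning valve lost=occurs, Outboard wheel cylinder lost=occurs, Booster path inoperative=occurs → all inputs occur → occurs.
Front circuit fails [AND]: Booster degraded=occurs, South master cylinder faulted=occurs, #2 bleed valve faulted=occurs → all inputs occur → occurs.
Service line fails [AND]: Lower pad sensor 2 is inoperative=occurs, Reserve proportioning valve 2 lost=not → not all inputs occur → does not occur.
ABS chain down [OR]: Forward wheel cylinder 2 failed=occurs, Reserve brake line 2 degraded=occurs → at least one input occurs → occurs.
Parking branch inoperative [OR]: Service line fails=not, ABS chain down=occurs → at least one input occurs → occurs.
Booster path 2 lost [OR]: B caliper malfunctions=not, Parking branch inoperative=occurs, Main ABS modulator 2 stuck=occurs → at least one input occurs → occurs.
Braking system failure [AND]: Rear circuit inoperative=occurs, Front circuit fails=occurs, Booster path 2 lost=occurs → all inputs occur → occurs.

Yes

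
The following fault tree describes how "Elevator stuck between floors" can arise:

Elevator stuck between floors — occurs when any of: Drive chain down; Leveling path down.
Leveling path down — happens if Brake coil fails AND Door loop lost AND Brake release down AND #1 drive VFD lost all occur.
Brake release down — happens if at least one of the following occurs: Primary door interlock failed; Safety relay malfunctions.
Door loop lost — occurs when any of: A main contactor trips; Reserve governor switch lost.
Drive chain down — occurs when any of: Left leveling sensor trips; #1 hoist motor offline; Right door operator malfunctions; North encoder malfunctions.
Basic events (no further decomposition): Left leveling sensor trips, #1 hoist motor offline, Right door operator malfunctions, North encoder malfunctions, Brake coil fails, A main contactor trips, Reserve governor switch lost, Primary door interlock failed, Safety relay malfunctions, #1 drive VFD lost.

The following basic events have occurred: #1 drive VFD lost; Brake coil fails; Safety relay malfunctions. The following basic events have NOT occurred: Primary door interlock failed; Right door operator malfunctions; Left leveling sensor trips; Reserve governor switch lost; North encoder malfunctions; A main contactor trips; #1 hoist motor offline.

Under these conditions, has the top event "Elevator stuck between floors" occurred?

Drive chain down [OR]: Left leveling sensor trips=not, #1 hoist motor offline=not, Right door operator malfunctions=not, North encoder malfunctions=not → no input occurs → does not occur.
Door loop lost [OR]: A main contactor trips=not, Reserve governor switch lost=not → no input occurs → does not occur.
Brake release down [OR]: Primary door interlock failed=not, Safety relay malfunctions=occurs → at least one input occurs → occurs.
Leveling path down [AND]: Brake coil fails=occurs, Door loop lost=not, Brake release down=occurs, #1 drive VFD lost=occurs → not all inputs occur → does not occur.
Elevator stuck between floors [OR]: Drive chain down=not, Leveling path down=not → no input occurs → does not occur.

No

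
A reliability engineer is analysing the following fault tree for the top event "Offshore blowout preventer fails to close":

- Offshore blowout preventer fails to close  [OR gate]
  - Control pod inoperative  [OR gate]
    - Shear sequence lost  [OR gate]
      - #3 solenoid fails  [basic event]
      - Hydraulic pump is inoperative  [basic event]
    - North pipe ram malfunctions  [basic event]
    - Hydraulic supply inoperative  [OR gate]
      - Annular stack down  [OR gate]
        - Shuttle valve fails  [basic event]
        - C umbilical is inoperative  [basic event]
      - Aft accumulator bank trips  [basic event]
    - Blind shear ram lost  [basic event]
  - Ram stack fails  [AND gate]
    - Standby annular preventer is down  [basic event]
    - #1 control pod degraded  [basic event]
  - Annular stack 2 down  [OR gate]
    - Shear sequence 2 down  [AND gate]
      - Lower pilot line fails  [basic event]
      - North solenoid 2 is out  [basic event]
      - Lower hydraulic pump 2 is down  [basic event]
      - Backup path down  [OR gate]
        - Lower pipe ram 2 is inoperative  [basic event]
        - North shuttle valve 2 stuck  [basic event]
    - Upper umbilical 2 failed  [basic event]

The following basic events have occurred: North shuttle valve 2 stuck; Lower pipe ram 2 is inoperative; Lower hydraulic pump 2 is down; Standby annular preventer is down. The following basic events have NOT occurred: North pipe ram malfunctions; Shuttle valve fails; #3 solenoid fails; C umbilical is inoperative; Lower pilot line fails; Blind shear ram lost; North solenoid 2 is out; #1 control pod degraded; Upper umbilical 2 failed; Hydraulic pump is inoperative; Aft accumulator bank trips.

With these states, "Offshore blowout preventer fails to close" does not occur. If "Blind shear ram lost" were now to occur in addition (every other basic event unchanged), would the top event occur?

Counterfactual: set "Blind shear ram lost" to occurred.
Shear sequence lost [OR]: #3 solenoid fails=not, Hydraulic pump is inoperative=not → no input occurs → does not occur.
Annular stack down [OR]: Shuttle valve fails=not, C umbilical is inoperative=not → no input occurs → does not occur.
Hydraulic supply inoperative [OR]: Annular stack down=not, Aft accumulator bank trips=not → no input occurs → does not occur.
Control pod inoperative [OR]: Shear sequence lost=not, North pipe ram malfunctions=not, Hydraulic supply inoperative=not, Blind shear ram lost=occurs → at least one input occurs → occurs.
Ram stack fails [AND]: Standby annular preventer is down=occurs, #1 control pod degraded=not → not all inputs occur → does not occur.
Backup path down [OR]: Lower pipe ram 2 is inoperative=occurs, North shuttle valve 2 stuck=occurs → at least one input occurs → occurs.
Shear sequence 2 down [AND]: Lower pilot line fails=not, North solenoid 2 is out=not, Lower hydraulic pump 2 is down=occurs, Backup path down=occurs → not all inputs occur → does not occur.
Annular stack 2 down [OR]: Shear sequence 2 down=not, Upper umbilical 2 failed=not → no input occurs → does not occur.
Offshore blowout preventer fails to close [OR]: Control pod inoperative=occurs, Ram stack fails=not, Annular stack 2 down=not → at least one input occurs → occurs.

Yes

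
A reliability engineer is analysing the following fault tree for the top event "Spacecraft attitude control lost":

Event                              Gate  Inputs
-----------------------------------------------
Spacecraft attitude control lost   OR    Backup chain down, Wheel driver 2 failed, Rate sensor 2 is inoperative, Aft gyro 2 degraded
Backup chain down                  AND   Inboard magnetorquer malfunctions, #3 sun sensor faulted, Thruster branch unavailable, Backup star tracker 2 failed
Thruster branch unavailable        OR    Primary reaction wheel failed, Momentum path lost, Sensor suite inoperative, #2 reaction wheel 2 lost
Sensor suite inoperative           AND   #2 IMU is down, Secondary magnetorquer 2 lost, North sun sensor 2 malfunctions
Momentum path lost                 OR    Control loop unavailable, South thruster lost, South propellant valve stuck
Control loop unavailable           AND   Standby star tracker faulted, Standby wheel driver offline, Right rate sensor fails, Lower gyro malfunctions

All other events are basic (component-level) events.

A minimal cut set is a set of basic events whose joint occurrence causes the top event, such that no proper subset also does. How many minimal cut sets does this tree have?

9

Control loop unavailable [AND]: one cut set from each child combined → 1 × 1 × 1 × 1 = 1 cut set(s).
Momentum path lost [OR]: union of children's cut sets → 3 cut set(s).
Sensor suite inoperative [AND]: one cut set from each child combined → 1 × 1 × 1 = 1 cut set(s).
Thruster branch unavailable [OR]: union of children's cut sets → 6 cut set(s).
Backup chain down [AND]: one cut set from each child combined → 1 × 1 × 6 × 1 = 6 cut set(s).
Spacecraft attitude control lost [OR]: union of children's cut sets → 9 cut set(s).
Minimal cut sets: {#3 sun sensor faulted, Backup star tracker 2 failed, Inboard magnetorquer malfunctions, Primary reaction wheel failed}; {#3 sun sensor faulted, Backup star tracker 2 failed, Inboard magnetorquer malfunctions, Lower gyro malfunctions, Right rate sensor fails, Standby star tracker faulted, Standby wheel driver offline}; {#3 sun sensor faulted, Backup star tracker 2 failed, Inboard magnetorquer malfunctions, South thruster lost}; {#3 sun sensor faulted, Backup star tracker 2 failed, Inboard magnetorquer malfunctions, South propellant valve stuck}; {#2 IMU is down, #3 sun sensor faulted, Backup star tracker 2 failed, Inboard magnetorquer malfunctions, North sun sensor 2 malfunctions, Secondary magnetorquer 2 lost}; {#2 reaction wheel 2 lost, #3 sun sensor faulted, Backup star tracker 2 failed, Inboard magnetorquer malfunctions}; {Wheel driver 2 failed}; {Rate sensor 2 is inoperative}; {Aft gyro 2 degraded}.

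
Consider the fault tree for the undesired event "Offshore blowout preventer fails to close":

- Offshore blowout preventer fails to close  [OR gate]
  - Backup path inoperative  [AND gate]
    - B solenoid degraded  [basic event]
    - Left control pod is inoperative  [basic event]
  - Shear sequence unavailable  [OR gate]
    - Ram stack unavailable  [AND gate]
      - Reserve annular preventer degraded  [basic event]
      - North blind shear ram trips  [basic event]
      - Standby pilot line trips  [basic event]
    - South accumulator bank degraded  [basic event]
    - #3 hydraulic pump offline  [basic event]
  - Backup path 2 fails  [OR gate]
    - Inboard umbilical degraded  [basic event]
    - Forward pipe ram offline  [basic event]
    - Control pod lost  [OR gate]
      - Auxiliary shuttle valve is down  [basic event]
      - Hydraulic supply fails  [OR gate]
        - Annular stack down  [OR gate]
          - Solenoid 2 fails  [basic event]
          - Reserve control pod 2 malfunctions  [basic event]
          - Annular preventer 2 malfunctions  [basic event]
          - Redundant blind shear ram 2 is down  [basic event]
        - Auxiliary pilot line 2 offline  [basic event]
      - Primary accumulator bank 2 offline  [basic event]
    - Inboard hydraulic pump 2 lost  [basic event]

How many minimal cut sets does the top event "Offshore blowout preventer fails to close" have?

14

Backup path inoperative [AND]: one cut set from each child combined → 1 × 1 = 1 cut set(s).
Ram stack unavailable [AND]: one cut set from each child combined → 1 × 1 × 1 = 1 cut set(s).
Shear sequence unavailable [OR]: union of children's cut sets → 3 cut set(s).
Annular stack down [OR]: union of children's cut sets → 4 cut set(s).
Hydraulic supply fails [OR]: union of children's cut sets → 5 cut set(s).
Control pod lost [OR]: union of children's cut sets → 7 cut set(s).
Backup path 2 fails [OR]: union of children's cut sets → 10 cut set(s).
Offshore blowout preventer fails to close [OR]: union of children's cut sets → 14 cut set(s).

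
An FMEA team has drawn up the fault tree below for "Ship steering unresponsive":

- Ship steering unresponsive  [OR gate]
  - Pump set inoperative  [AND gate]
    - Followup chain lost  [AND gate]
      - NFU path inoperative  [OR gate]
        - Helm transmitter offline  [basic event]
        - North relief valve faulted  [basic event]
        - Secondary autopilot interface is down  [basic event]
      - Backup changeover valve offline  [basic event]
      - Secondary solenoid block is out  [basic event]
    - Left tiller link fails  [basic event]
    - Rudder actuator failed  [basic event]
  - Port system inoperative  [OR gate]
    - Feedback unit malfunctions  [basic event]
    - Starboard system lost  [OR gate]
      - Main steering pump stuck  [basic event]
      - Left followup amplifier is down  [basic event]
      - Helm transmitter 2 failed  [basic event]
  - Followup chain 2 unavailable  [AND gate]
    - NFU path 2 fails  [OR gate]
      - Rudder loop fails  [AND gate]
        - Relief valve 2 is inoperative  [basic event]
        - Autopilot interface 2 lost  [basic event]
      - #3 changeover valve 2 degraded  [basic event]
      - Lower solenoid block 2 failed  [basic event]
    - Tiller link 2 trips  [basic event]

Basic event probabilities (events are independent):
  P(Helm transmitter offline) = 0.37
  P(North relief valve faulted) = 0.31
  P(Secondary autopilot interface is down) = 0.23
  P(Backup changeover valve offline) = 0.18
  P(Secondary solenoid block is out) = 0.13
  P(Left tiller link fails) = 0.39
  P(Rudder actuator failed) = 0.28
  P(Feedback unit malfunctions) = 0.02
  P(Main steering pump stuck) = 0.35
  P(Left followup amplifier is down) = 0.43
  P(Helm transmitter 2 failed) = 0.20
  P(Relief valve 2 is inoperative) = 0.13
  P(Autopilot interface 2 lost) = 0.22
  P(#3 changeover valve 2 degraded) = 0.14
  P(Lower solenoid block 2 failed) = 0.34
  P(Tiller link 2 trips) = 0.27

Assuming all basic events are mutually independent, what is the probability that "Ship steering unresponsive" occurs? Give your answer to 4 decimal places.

P(NFU path inoperative) [OR] = 1 − (1−0.37) × (1−0.31) × (1−0.23) = 0.665281
P(Followup chain lost) [AND] = 0.665281 × 0.18 × 0.13 = 0.015568
P(Pump set inoperative) [AND] = 0.015568 × 0.39 × 0.28 = 0.001700
P(Starboard system lost) [OR] = 1 − (1−0.35) × (1−0.43) × (1−0.20) = 0.703600
P(Port system inoperative) [OR] = 1 − (1−0.02) × (1−0.703600) = 0.709528
P(Rudder loop fails) [AND] = 0.13 × 0.22 = 0.028600
P(NFU path 2 fails) [OR] = 1 − (1−0.028600) × (1−0.14) × (1−0.34) = 0.448633
P(Followup chain 2 unavailable) [AND] = 0.448633 × 0.27 = 0.121131
P(Ship steering unresponsive) [OR] = 1 − (1−0.001700) × (1−0.709528) × (1−0.121131) = 0.745147
Rounded to 4 decimal places: P(Ship steering unresponsive) ≈ 0.7451.

0.7451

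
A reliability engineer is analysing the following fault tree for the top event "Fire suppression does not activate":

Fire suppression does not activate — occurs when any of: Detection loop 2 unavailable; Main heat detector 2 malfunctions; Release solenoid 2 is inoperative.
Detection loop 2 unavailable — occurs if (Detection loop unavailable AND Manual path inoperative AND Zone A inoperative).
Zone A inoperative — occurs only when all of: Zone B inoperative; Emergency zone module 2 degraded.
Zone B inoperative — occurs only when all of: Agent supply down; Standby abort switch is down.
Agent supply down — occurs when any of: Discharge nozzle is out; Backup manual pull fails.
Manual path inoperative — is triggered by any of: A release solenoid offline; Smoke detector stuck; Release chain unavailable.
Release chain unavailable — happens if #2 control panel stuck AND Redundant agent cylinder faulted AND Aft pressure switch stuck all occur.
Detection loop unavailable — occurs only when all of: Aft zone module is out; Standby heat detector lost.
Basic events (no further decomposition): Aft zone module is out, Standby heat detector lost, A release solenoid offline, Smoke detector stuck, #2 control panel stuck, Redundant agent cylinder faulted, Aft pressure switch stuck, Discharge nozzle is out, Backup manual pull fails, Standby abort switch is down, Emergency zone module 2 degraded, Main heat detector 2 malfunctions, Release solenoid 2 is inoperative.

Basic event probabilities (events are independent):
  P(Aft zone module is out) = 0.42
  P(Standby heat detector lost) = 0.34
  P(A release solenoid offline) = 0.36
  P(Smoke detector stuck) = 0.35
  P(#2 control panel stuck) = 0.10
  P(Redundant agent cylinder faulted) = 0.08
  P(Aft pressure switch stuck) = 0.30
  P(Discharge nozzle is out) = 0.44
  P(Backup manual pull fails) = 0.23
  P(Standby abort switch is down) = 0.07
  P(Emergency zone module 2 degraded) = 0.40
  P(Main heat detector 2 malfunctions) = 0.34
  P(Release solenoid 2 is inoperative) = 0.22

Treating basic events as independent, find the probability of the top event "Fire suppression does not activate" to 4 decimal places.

0.4859

P(Detection loop unavailable) [AND] = 0.42 × 0.34 = 0.142800
P(Release chain unavailable) [AND] = 0.10 × 0.08 × 0.30 = 0.002400
P(Manual path inoperative) [OR] = 1 − (1−0.36) × (1−0.35) × (1−0.002400) = 0.584998
P(Agent supply down) [OR] = 1 − (1−0.44) × (1−0.23) = 0.568800
P(Zone B inoperative) [AND] = 0.568800 × 0.07 = 0.039816
P(Zone A inoperative) [AND] = 0.039816 × 0.40 = 0.015926
P(Detection loop 2 unavailable) [AND] = 0.142800 × 0.584998 × 0.015926 = 0.001330
P(Fire suppression does not activate) [OR] = 1 − (1−0.001330) × (1−0.34) × (1−0.22) = 0.485885
Rounded to 4 decimal places: P(Fire suppression does not activate) ≈ 0.4859.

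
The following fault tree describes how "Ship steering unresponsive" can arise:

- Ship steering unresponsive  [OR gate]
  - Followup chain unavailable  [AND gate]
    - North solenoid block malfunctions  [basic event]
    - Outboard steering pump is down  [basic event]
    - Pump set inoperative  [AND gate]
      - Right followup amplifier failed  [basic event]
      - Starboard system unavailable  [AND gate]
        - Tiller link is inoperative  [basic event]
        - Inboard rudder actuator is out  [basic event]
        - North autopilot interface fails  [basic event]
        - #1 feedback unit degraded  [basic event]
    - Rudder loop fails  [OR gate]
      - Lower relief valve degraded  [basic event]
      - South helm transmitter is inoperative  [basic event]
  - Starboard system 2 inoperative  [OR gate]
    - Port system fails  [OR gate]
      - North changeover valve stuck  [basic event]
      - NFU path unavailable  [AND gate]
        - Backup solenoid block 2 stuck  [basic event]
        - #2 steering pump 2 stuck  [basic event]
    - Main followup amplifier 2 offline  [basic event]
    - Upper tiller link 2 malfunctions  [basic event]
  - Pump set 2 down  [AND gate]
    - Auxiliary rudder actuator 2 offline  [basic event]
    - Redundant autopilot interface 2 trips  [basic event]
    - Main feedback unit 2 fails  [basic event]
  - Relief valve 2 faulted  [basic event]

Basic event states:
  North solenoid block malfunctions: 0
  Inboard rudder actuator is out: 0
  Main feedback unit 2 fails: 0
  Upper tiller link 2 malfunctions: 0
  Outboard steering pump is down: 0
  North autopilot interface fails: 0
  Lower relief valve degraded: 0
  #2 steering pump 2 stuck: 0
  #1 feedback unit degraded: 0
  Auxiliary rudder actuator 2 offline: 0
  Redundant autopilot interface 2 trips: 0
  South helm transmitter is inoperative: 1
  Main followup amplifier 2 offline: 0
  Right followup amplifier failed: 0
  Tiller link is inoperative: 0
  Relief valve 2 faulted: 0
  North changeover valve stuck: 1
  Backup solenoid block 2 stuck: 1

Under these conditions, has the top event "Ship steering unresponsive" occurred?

Yes

Starboard system unavailable [AND]: Tiller link is inoperative=not, Inboard rudder actuator is out=not, North autopilot interface fails=not, #1 feedback unit degraded=not → not all inputs occur → does not occur.
Pump set inoperative [AND]: Right followup amplifier failed=not, Starboard system unavailable=not → not all inputs occur → does not occur.
Rudder loop fails [OR]: Lower relief valve degraded=not, South helm transmitter is inoperative=occurs → at least one input occurs → occurs.
Followup chain unavailable [AND]: North solenoid block malfunctions=not, Outboard steering pump is down=not, Pump set inoperative=not, Rudder loop fails=occurs → not all inputs occur → does not occur.
NFU path unavailable [AND]: Backup solenoid block 2 stuck=occurs, #2 steering pump 2 stuck=not → not all inputs occur → does not occur.
Port system fails [OR]: North changeover valve stuck=occurs, NFU path unavailable=not → at least one input occurs → occurs.
Starboard system 2 inoperative [OR]: Port system fails=occurs, Main followup amplifier 2 offline=not, Upper tiller link 2 malfunctions=not → at least one input occurs → occurs.
Pump set 2 down [AND]: Auxiliary rudder actuator 2 offline=not, Redundant autopilot interface 2 trips=not, Main feedback unit 2 fails=not → not all inputs occur → does not occur.
Ship steering unresponsive [OR]: Followup chain unavailable=not, Starboard system 2 inoperative=occurs, Pump set 2 down=not, Relief valve 2 faulted=not → at least one input occurs → occurs.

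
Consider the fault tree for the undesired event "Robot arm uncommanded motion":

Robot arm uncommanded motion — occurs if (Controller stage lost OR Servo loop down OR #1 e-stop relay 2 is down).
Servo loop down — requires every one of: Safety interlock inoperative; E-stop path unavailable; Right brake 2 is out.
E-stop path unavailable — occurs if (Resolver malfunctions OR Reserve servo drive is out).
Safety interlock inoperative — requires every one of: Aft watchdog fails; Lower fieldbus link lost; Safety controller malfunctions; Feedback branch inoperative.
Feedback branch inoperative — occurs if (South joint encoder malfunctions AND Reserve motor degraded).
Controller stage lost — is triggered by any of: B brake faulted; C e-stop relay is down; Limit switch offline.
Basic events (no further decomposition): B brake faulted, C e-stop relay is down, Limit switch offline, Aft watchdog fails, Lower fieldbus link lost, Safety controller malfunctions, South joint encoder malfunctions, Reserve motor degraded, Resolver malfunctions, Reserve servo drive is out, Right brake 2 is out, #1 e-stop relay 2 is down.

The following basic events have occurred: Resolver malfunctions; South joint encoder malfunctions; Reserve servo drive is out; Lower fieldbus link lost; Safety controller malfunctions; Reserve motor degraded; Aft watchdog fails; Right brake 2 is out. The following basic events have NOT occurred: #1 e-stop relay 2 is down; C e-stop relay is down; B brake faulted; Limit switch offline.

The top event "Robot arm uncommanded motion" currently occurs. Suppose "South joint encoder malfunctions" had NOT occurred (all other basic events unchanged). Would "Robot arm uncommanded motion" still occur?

No

Counterfactual: set "South joint encoder malfunctions" to not occurred.
Controller stage lost [OR]: B brake faulted=not, C e-stop relay is down=not, Limit switch offline=not → no input occurs → does not occur.
Feedback branch inoperative [AND]: South joint encoder malfunctions=not, Reserve motor degraded=occurs → not all inputs occur → does not occur.
Safety interlock inoperative [AND]: Aft watchdog fails=occurs, Lower fieldbus link lost=occurs, Safety controller malfunctions=occurs, Feedback branch inoperative=not → not all inputs occur → does not occur.
E-stop path unavailable [OR]: Resolver malfunctions=occurs, Reserve servo drive is out=occurs → at least one input occurs → occurs.
Servo loop down [AND]: Safety interlock inoperative=not, E-stop path unavailable=occurs, Right brake 2 is out=occurs → not all inputs occur → does not occur.
Robot arm uncommanded motion [OR]: Controller stage lost=not, Servo loop down=not, #1 e-stop relay 2 is down=not → no input occurs → does not occur.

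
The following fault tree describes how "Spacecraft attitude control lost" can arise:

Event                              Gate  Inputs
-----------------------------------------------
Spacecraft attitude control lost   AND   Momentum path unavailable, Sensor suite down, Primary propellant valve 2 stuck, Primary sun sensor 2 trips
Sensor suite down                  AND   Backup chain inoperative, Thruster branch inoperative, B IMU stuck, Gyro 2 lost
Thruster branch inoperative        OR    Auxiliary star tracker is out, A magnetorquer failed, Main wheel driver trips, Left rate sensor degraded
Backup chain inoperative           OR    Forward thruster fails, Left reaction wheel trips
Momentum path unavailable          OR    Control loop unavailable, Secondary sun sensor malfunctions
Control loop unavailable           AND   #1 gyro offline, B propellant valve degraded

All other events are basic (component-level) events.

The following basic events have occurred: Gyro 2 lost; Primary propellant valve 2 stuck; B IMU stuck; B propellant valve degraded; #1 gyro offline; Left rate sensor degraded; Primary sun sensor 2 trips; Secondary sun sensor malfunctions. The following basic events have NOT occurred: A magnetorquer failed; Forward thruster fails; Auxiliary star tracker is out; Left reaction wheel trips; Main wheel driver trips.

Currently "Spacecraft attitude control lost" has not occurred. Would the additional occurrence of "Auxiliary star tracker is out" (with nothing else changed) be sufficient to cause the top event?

Counterfactual: set "Auxiliary star tracker is out" to occurred.
Control loop unavailable [AND]: #1 gyro offline=occurs, B propellant valve degraded=occurs → all inputs occur → occurs.
Momentum path unavailable [OR]: Control loop unavailable=occurs, Secondary sun sensor malfunctions=occurs → at least one input occurs → occurs.
Backup chain inoperative [OR]: Forward thruster fails=not, Left reaction wheel trips=not → no input occurs → does not occur.
Thruster branch inoperative [OR]: Auxiliary star tracker is out=occurs, A magnetorquer failed=not, Main wheel driver trips=not, Left rate sensor degraded=occurs → at least one input occurs → occurs.
Sensor suite down [AND]: Backup chain inoperative=not, Thruster branch inoperative=occurs, B IMU stuck=occurs, Gyro 2 lost=occurs → not all inputs occur → does not occur.
Spacecraft attitude control lost [AND]: Momentum path unavailable=occurs, Sensor suite down=not, Primary propellant valve 2 stuck=occurs, Primary sun sensor 2 trips=occurs → not all inputs occur → does not occur.

No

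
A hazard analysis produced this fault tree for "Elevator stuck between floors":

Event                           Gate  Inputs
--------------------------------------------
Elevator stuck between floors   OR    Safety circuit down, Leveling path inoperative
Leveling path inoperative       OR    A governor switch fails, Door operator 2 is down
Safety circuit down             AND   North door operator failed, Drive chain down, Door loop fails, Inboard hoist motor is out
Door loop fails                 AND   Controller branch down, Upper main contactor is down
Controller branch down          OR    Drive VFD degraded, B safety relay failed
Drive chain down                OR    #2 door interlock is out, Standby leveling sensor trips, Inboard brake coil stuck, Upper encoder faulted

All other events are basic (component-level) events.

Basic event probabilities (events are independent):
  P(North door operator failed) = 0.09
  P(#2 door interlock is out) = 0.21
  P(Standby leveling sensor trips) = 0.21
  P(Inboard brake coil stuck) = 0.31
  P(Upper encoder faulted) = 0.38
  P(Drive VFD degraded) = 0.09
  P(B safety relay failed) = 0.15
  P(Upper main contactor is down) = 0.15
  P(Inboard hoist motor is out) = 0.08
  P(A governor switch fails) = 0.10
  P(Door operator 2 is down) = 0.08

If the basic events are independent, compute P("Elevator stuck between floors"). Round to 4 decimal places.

P(Drive chain down) [OR] = 1 − (1−0.21) × (1−0.21) × (1−0.31) × (1−0.38) = 0.733010
P(Controller branch down) [OR] = 1 − (1−0.09) × (1−0.15) = 0.226500
P(Door loop fails) [AND] = 0.226500 × 0.15 = 0.033975
P(Safety circuit down) [AND] = 0.09 × 0.733010 × 0.033975 × 0.08 = 0.000179
P(Leveling path inoperative) [OR] = 1 − (1−0.10) × (1−0.08) = 0.172000
P(Elevator stuck between floors) [OR] = 1 − (1−0.000179) × (1−0.172000) = 0.172148
Rounded to 4 decimal places: P(Elevator stuck between floors) ≈ 0.1721.

0.1721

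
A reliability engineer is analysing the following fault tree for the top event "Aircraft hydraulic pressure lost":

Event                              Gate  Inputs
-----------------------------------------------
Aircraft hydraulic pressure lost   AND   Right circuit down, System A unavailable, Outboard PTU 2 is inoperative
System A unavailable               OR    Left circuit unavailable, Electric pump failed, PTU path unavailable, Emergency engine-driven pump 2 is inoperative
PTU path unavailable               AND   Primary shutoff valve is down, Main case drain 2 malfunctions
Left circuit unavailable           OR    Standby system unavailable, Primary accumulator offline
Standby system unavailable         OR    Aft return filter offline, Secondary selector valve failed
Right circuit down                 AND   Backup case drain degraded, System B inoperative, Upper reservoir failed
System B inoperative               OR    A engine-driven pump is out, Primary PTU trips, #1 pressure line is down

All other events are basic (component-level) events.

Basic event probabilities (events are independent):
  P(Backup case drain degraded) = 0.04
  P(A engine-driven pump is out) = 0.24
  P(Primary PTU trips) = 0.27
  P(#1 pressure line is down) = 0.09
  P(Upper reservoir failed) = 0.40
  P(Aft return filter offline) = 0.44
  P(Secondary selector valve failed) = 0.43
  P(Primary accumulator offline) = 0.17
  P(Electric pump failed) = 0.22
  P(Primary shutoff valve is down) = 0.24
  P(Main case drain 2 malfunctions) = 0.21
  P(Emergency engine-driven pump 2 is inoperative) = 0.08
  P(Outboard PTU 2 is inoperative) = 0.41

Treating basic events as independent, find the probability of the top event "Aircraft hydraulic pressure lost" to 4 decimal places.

0.0027

P(System B inoperative) [OR] = 1 − (1−0.24) × (1−0.27) × (1−0.09) = 0.495132
P(Right circuit down) [AND] = 0.04 × 0.495132 × 0.40 = 0.007922
P(Standby system unavailable) [OR] = 1 − (1−0.44) × (1−0.43) = 0.680800
P(Left circuit unavailable) [OR] = 1 − (1−0.680800) × (1−0.17) = 0.735064
P(PTU path unavailable) [AND] = 0.24 × 0.21 = 0.050400
P(System A unavailable) [OR] = 1 − (1−0.735064) × (1−0.22) × (1−0.050400) × (1−0.08) = 0.819464
P(Aircraft hydraulic pressure lost) [AND] = 0.007922 × 0.819464 × 0.41 = 0.002662
Rounded to 4 decimal places: P(Aircraft hydraulic pressure lost) ≈ 0.0027.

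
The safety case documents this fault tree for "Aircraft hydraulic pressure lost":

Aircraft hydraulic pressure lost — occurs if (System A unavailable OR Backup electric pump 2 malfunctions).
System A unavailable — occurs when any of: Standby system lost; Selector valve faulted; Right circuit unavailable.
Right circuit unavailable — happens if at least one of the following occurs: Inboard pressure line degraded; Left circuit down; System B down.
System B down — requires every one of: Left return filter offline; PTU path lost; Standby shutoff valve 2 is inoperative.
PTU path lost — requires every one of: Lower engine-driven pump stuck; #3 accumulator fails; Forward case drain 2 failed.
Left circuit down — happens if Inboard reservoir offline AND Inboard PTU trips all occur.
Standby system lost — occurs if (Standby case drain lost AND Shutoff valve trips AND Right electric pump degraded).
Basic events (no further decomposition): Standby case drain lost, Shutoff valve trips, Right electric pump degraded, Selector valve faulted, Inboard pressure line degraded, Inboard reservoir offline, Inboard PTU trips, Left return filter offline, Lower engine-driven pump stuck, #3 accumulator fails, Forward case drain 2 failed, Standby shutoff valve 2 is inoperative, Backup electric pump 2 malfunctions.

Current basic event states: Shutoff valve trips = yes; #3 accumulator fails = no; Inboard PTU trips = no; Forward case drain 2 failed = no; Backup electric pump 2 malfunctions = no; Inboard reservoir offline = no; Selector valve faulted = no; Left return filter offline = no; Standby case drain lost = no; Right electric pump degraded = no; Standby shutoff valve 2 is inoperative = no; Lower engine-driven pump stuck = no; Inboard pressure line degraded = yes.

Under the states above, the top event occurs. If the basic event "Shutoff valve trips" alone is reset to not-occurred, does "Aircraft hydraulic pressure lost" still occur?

Counterfactual: set "Shutoff valve trips" to not occurred.
Standby system lost [AND]: Standby case drain lost=not, Shutoff valve trips=not, Right electric pump degraded=not → not all inputs occur → does not occur.
Left circuit down [AND]: Inboard reservoir offline=not, Inboard PTU trips=not → not all inputs occur → does not occur.
PTU path lost [AND]: Lower engine-driven pump stuck=not, #3 accumulator fails=not, Forward case drain 2 failed=not → not all inputs occur → does not occur.
System B down [AND]: Left return filter offline=not, PTU path lost=not, Standby shutoff valve 2 is inoperative=not → not all inputs occur → does not occur.
Right circuit unavailable [OR]: Inboard pressure line degraded=occurs, Left circuit down=not, System B down=not → at least one input occurs → occurs.
System A unavailable [OR]: Standby system lost=not, Selector valve faulted=not, Right circuit unavailable=occurs → at least one input occurs → occurs.
Aircraft hydraulic pressure lost [OR]: System A unavailable=occurs, Backup electric pump 2 malfunctions=not → at least one input occurs → occurs.

Yes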